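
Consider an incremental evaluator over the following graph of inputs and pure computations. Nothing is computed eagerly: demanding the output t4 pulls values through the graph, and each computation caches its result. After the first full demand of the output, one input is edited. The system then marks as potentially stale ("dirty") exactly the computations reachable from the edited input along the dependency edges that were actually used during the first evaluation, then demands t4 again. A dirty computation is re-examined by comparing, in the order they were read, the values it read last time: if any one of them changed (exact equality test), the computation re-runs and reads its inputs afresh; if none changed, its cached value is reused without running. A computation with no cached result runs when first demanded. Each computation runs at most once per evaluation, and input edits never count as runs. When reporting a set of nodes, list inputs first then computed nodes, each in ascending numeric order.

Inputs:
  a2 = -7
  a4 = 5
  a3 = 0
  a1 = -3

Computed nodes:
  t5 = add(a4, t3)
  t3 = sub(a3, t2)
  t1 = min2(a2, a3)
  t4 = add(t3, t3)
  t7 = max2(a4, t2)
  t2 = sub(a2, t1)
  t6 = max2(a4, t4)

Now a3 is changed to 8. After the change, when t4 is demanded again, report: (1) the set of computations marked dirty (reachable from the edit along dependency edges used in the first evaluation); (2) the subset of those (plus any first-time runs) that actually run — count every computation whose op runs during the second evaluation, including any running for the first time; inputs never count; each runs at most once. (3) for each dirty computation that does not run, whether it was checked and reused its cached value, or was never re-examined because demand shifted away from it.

Initial pass — values computed on the first demand:
  t1 = min2(-7, 0) = -7
  t2 = sub(-7, -7) = 0
  t3 = sub(0, 0) = 0
  t4 = add(0, 0) = 0

Second demand — change propagation:
  t1: re-runs because a3 0->8; new result -7 (unchanged).
  t2: re-examined; everything it read last time is the same (a2 unchanged, t1 unchanged) — cache 0 kept, no run.
  t3: re-runs because a3 0->8; new result 8.
  t4: re-runs because t3 0->8; t3 0->8; new result 16.

The important point: at t2 every value read last time is unchanged, so the dirty flag clears without a run.

Dirty set: t1, t2, t3, t4.
Run set: t1, t3, t4 (3 run).
Re-examined without running (cache reused): t2.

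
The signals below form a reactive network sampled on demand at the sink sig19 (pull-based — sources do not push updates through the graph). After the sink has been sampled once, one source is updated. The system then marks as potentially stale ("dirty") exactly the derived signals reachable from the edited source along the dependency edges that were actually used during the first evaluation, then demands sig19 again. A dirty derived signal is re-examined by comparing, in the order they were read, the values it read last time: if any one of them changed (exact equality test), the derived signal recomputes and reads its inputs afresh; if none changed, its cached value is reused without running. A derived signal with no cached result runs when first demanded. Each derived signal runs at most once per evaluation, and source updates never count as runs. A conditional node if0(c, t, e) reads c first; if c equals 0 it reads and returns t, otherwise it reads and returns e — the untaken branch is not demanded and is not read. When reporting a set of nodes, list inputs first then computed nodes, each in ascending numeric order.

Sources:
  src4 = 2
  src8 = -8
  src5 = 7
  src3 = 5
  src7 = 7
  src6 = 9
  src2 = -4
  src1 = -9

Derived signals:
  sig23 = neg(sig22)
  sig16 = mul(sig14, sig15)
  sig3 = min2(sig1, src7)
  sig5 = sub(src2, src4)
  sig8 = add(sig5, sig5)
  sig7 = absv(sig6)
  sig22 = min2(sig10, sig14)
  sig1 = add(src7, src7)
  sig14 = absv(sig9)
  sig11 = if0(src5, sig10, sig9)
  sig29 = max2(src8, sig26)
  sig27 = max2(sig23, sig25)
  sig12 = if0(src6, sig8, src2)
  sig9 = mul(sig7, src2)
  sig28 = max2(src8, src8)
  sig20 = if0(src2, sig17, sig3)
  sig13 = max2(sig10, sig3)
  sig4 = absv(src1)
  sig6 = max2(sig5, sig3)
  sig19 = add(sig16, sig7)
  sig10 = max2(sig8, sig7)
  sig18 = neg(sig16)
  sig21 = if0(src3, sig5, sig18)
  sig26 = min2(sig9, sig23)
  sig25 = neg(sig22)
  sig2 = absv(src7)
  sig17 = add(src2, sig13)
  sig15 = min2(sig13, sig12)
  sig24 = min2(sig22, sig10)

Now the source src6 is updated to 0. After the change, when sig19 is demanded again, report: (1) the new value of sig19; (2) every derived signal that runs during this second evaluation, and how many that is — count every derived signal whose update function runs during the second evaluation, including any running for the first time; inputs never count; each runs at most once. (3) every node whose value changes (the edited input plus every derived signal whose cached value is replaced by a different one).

sig19 now evaluates to -329.
Run set: sig12, sig15, sig16, sig19 (4 run).
Changed values: src6, sig12, sig15, sig16, sig19.

Initial pass — values computed on the first demand:
  sig1 = add(7, 7) = 14
  sig3 = min2(14, 7) = 7
  sig5 = sub(-4, 2) = -6
  sig6 = max2(-6, 7) = 7
  sig7 = absv(7) = 7
  sig8 = add(-6, -6) = -12
  sig9 = mul(7, -4) = -28
  sig10 = max2(-12, 7) = 7
  sig12 = if0(src6=9 -> else branch src2) = -4
  sig13 = max2(7, 7) = 7
  sig14 = absv(-28) = 28
  sig15 = min2(7, -4) = -4
  sig16 = mul(28, -4) = -112
  sig19 = add(-112, 7) = -105

Second demand — change propagation:
  sig12: re-runs because src6 9->0; new result -12.
  sig15: re-runs because sig12 -4->-12; new result -12.
  sig16: re-runs because sig15 -4->-12; new result -336.
  sig19: re-runs because sig16 -112->-336; new result -329.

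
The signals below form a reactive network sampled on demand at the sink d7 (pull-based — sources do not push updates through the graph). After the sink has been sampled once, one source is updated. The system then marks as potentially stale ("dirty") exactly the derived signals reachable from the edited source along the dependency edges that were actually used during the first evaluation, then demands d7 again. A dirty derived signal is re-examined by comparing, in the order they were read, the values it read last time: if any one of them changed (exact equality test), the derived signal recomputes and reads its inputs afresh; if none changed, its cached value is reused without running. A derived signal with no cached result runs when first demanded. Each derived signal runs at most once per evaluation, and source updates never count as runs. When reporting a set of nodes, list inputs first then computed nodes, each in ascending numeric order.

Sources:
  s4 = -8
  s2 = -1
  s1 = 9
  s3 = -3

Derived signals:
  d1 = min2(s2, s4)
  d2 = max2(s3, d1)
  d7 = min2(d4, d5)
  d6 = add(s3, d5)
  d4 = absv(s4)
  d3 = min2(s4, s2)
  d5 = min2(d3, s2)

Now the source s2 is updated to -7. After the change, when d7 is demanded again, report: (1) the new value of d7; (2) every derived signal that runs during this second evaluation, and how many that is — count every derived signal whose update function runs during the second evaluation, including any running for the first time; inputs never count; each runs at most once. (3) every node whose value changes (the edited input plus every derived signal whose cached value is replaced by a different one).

d7 now evaluates to -8.
Run set: d3, d5 (2 run).
Changed values: s2.
The important point: at d7 every value read last time is unchanged, so the dirty flag clears without a run.

Initial pass — values computed on the first demand:
  d3 = min2(-8, -1) = -8
  d4 = absv(-8) = 8
  d5 = min2(-8, -1) = -8
  d7 = min2(8, -8) = -8

Second demand — change propagation:
  d3: re-runs because s2 -1->-7; new result -8 (unchanged).
  d5: re-runs because s2 -1->-7; new result -8 (unchanged).
  d7: re-examined; everything it read last time is the same (d4 unchanged, d5 unchanged) — cache -8 kept, no run.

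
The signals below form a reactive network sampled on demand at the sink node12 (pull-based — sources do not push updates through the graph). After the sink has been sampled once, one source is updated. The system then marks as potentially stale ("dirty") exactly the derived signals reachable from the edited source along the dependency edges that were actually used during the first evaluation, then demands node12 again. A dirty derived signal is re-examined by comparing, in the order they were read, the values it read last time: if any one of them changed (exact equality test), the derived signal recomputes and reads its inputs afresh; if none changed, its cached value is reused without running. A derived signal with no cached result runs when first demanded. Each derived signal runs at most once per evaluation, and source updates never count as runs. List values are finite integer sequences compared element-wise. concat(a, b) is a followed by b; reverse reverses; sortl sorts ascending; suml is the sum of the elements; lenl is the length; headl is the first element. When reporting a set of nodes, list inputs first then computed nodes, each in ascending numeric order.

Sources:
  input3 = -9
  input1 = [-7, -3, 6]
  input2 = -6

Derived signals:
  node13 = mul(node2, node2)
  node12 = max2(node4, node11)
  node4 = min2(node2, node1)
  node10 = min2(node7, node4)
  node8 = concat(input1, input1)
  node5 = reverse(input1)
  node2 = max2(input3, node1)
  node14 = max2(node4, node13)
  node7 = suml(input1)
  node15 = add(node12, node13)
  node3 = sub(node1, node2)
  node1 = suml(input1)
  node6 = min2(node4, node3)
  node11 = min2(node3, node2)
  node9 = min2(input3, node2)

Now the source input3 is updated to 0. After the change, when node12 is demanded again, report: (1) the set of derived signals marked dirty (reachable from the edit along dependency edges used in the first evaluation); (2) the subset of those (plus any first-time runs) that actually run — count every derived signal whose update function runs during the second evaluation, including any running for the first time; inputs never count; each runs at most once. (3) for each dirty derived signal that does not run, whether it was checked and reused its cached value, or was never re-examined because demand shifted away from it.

Dirty set: node2, node3, node4, node11, node12.
Run set: node2, node3, node4, node11 (4 run).
Re-examined without running (cache reused): node12.
The important point: at node12 every value read last time is unchanged, so the dirty flag clears without a run.

Initial pass — values computed on the first demand:
  node1 = suml([-7, -3, 6]) = -4
  node2 = max2(-9, -4) = -4
  node3 = sub(-4, -4) = 0
  node4 = min2(-4, -4) = -4
  node11 = min2(0, -4) = -4
  node12 = max2(-4, -4) = -4

Second demand — change propagation:
  node2: re-runs because input3 -9->0; new result 0.
  node3: re-runs because node2 -4->0; new result -4.
  node4: re-runs because node2 -4->0; new result -4 (unchanged).
  node11: re-runs because node3 0->-4; node2 -4->0; new result -4 (unchanged).
  node12: re-examined; everything it read last time is the same (node4 unchanged, node11 unchanged) — cache -4 kept, no run.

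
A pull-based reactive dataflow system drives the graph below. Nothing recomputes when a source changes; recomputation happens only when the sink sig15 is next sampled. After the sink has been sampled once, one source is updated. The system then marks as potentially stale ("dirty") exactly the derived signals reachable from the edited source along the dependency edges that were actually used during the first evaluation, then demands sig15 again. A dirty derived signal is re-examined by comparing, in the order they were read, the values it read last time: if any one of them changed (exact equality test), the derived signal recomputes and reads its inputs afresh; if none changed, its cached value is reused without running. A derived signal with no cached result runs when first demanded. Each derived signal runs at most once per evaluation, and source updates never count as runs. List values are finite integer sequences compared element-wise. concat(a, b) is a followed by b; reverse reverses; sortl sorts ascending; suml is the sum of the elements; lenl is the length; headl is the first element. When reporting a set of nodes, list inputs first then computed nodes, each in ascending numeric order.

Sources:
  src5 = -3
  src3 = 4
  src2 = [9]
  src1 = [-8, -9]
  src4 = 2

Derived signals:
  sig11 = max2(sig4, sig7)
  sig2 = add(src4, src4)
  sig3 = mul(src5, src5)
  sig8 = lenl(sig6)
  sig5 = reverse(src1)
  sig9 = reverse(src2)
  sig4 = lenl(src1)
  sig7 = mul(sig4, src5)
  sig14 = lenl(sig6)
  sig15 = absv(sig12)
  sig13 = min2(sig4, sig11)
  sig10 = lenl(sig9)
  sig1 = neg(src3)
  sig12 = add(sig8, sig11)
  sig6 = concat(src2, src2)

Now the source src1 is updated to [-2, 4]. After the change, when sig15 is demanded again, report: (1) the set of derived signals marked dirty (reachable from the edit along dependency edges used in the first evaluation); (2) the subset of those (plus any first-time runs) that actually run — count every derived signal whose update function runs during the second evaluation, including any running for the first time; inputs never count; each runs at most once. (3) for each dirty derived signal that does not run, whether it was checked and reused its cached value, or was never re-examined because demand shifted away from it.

First evaluation (everything demanded from the output):
  sig4 = lenl([-8, -9]) = 2
  sig6 = concat([9], [9]) = [9, 9]
  sig7 = mul(2, -3) = -6
  sig8 = lenl([9, 9]) = 2
  sig11 = max2(2, -6) = 2
  sig12 = add(2, 2) = 4
  sig15 = absv(4) = 4

Propagation after the edit:
  sig4: runs — src1 [-8, -9]->[-2, 4]; result 2 (same value as before).
  sig7: checked — values it read are unchanged (sig4 unchanged, src5 unchanged); reused cached -6 without running.
  sig11: checked — values it read are unchanged (sig4 unchanged, sig7 unchanged); reused cached 2 without running.
  sig12: checked — values it read are unchanged (sig8 unchanged, sig11 unchanged); reused cached 4 without running.
  sig15: checked — values it read are unchanged (sig12 unchanged); reused cached 4 without running.

Key observation: the change is absorbed at sig4 — it re-runs but produces the same value, and the output's value is unchanged.

Marked dirty: sig4, sig7, sig11, sig12, sig15.
Derived signals that run: sig4 — 1 in total.
Checked but reused from cache: sig7, sig11, sig12, sig15.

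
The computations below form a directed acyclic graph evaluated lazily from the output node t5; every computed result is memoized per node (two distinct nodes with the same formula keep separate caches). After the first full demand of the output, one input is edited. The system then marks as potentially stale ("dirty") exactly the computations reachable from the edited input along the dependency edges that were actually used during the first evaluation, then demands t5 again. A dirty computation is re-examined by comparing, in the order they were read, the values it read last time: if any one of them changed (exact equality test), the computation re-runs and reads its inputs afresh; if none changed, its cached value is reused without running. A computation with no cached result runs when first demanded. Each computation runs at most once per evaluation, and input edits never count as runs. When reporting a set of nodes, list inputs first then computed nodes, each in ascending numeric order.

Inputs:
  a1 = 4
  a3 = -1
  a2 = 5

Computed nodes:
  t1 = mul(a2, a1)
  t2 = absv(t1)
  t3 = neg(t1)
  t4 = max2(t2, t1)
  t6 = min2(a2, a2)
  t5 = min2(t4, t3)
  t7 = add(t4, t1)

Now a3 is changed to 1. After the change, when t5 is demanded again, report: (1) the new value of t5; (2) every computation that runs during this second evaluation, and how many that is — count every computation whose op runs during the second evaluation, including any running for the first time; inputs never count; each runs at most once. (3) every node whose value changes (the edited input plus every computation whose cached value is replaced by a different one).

Demanding t5 again yields -20.
0 computations run: none.
The nodes whose values change: a3.
Note the shortcut — nothing in the graph depends on a3 at all, so no recomputation happens.

First demand of the output computes:
  t1 = mul(5, 4) = 20
  t2 = absv(20) = 20
  t3 = neg(20) = -20
  t4 = max2(20, 20) = 20
  t5 = min2(20, -20) = -20

After the edit, cleaning proceeds:
  no node depends on a3 at all; the second demand re-runs nothing.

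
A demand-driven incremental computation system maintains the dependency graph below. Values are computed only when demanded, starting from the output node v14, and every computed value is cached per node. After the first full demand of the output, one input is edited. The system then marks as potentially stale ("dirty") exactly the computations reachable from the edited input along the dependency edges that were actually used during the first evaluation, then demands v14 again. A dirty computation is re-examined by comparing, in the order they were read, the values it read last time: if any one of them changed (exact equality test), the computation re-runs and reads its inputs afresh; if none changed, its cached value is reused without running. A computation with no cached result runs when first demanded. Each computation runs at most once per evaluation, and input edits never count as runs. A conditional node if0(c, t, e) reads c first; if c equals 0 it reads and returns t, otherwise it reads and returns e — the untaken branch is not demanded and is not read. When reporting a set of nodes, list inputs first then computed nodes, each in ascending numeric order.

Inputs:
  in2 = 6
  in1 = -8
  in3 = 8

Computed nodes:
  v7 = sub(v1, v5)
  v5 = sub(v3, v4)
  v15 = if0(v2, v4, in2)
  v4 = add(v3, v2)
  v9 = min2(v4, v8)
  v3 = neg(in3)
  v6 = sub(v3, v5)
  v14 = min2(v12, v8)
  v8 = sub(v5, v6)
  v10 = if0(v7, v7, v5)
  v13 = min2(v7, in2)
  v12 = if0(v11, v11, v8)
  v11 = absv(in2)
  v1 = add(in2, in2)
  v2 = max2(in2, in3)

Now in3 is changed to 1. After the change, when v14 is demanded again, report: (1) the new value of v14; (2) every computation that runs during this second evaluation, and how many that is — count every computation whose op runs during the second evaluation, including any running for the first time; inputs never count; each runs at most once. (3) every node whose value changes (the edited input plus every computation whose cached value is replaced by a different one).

New value of v14: -11.
Computations that run: v2, v3, v4, v5, v6, v8, v12, v14 — 8 in total.
Values that change: in3, v2, v3, v4, v5, v6, v8, v12, v14.

First evaluation (everything demanded from the output):
  v2 = max2(6, 8) = 8
  v3 = neg(8) = -8
  v4 = add(-8, 8) = 0
  v5 = sub(-8, 0) = -8
  v6 = sub(-8, -8) = 0
  v8 = sub(-8, 0) = -8
  v11 = absv(6) = 6
  v12 = if0(v11=6 -> else branch v8) = -8
  v14 = min2(-8, -8) = -8

Propagation after the edit:
  v2: runs — in3 8->1; result 6.
  v3: runs — in3 8->1; result -1.
  v4: runs — v3 -8->-1; v2 8->6; result 5.
  v5: runs — v3 -8->-1; v4 0->5; result -6.
  v6: runs — v3 -8->-1; v5 -8->-6; result 5.
  v8: runs — v5 -8->-6; v6 0->5; result -11.
  v12: runs — v8 -8->-11; result -11.
  v14: runs — v12 -8->-11; v8 -8->-11; result -11.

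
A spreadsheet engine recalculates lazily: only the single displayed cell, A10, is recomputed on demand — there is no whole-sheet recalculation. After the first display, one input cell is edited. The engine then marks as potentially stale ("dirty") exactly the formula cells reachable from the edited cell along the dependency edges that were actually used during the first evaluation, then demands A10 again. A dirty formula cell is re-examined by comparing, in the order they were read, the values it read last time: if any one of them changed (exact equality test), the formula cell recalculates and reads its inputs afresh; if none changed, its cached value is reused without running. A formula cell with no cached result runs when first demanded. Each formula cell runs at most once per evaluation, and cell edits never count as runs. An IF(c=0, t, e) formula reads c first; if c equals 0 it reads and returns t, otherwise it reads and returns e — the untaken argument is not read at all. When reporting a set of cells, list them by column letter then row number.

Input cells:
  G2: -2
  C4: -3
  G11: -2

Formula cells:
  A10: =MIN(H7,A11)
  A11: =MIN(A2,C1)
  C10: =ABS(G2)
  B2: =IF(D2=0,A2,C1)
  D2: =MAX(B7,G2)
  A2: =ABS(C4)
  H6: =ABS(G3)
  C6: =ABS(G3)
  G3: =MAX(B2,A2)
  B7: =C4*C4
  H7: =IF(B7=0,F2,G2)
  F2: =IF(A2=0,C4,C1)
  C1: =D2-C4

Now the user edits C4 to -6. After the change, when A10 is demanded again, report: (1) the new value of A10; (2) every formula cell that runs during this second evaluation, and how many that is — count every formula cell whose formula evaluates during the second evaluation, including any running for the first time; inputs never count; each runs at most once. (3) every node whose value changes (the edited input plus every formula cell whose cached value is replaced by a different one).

First evaluation (everything demanded from the output):
  A2 = ABS(-3) = 3
  B7 = -3 * -3 = 9
  D2 = MAX(9, -2) = 9
  C1 = 9 - -3 = 12
  A11 = MIN(3, 12) = 3
  H7 = IF(B7=0: B7=9 -> else branch G2) = -2
  A10 = MIN(-2, 3) = -2

Propagation after the edit:
  A2: runs — C4 -3->-6; result 6.
  B7: runs — C4 -3->-6; C4 -3->-6; result 36.
  D2: runs — B7 9->36; result 36.
  C1: runs — D2 9->36; C4 -3->-6; result 42.
  A11: runs — A2 3->6; C1 12->42; result 6.
  H7: runs — B7 9->36; result -2 (same value as before).
  A10: runs — A11 3->6; result -2 (same value as before).

New value of A10: -2.
Formula cells that run: A2, A10, A11, B7, C1, D2, H7 — 7 in total.
Values that change: A2, A11, B7, C1, C4, D2.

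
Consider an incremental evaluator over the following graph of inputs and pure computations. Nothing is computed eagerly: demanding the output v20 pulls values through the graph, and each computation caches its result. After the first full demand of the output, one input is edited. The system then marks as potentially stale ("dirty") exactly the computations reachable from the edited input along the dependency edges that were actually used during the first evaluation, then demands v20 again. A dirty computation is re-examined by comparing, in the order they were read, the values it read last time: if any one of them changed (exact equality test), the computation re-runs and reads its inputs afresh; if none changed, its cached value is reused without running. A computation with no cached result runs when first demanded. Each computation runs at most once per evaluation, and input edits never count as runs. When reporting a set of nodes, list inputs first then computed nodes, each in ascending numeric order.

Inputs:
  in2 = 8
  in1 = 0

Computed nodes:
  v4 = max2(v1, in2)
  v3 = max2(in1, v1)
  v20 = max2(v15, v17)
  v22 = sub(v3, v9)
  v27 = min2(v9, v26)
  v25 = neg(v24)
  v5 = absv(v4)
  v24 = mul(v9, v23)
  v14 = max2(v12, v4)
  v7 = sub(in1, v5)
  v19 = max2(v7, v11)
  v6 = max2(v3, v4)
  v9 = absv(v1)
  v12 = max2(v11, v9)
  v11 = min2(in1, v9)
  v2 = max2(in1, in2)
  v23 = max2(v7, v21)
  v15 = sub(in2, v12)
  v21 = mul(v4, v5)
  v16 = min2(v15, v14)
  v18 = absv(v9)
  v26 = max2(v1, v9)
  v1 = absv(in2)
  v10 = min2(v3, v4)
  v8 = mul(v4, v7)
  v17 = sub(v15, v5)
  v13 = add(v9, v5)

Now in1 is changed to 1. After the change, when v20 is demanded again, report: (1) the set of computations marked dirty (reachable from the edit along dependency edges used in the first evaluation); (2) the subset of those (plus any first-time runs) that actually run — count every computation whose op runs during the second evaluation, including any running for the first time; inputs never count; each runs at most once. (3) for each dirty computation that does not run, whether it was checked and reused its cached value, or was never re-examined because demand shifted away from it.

Initial pass — values computed on the first demand:
  v1 = absv(8) = 8
  v4 = max2(8, 8) = 8
  v5 = absv(8) = 8
  v9 = absv(8) = 8
  v11 = min2(0, 8) = 0
  v12 = max2(0, 8) = 8
  v15 = sub(8, 8) = 0
  v17 = sub(0, 8) = -8
  v20 = max2(0, -8) = 0

Second demand — change propagation:
  v11: re-runs because in1 0->1; new result 1.
  v12: re-runs because v11 0->1; new result 8 (unchanged).
  v15: re-examined; everything it read last time is the same (in2 unchanged, v12 unchanged) — cache 0 kept, no run.
  v17: re-examined; everything it read last time is the same (v15 unchanged, v5 unchanged) — cache -8 kept, no run.
  v20: re-examined; everything it read last time is the same (v15 unchanged, v17 unchanged) — cache 0 kept, no run.

The important point: v12 recomputes to an identical value, and the output ends up unchanged.

Dirty set: v11, v12, v15, v17, v20.
Run set: v11, v12 (2 run).
Re-examined without running (cache reused): v15, v17, v20.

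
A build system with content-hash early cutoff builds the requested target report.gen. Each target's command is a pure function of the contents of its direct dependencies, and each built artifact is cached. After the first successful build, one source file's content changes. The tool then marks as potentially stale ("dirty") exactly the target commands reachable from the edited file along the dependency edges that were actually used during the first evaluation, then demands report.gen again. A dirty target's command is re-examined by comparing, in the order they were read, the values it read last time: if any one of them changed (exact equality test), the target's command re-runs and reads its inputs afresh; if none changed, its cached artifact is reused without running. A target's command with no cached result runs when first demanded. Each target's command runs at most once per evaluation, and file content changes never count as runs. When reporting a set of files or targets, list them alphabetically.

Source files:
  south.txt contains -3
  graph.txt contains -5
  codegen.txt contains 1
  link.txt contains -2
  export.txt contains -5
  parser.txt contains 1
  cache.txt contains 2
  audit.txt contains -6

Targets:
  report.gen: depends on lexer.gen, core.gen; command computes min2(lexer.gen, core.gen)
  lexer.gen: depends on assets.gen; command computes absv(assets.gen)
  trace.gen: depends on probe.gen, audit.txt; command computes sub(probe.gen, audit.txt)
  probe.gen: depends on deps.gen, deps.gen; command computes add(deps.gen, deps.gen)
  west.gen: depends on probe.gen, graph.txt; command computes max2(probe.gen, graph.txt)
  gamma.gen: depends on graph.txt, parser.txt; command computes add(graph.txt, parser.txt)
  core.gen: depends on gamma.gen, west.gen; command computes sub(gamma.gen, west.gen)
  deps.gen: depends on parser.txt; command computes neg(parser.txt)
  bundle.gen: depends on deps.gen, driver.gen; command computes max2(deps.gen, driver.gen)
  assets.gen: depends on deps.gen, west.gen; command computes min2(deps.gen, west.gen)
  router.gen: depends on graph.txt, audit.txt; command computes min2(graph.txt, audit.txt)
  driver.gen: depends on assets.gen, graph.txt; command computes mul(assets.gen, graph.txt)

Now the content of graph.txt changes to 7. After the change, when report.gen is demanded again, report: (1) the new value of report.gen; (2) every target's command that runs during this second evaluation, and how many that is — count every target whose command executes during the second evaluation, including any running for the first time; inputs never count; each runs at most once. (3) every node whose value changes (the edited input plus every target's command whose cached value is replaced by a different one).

First evaluation (everything demanded from the output):
  deps.gen = neg(1) = -1
  gamma.gen = add(-5, 1) = -4
  probe.gen = add(-1, -1) = -2
  west.gen = max2(-2, -5) = -2
  assets.gen = min2(-1, -2) = -2
  core.gen = sub(-4, -2) = -2
  lexer.gen = absv(-2) = 2
  report.gen = min2(2, -2) = -2

Propagation after the edit:
  gamma.gen: runs — graph.txt -5->7; result 8.
  west.gen: runs — graph.txt -5->7; result 7.
  assets.gen: runs — west.gen -2->7; result -1.
  core.gen: runs — gamma.gen -4->8; west.gen -2->7; result 1.
  lexer.gen: runs — assets.gen -2->-1; result 1.
  report.gen: runs — lexer.gen 2->1; core.gen -2->1; result 1.

New value of report.gen: 1.
Target commands that run: assets.gen, core.gen, gamma.gen, lexer.gen, report.gen, west.gen — 6 in total.
Values that change: assets.gen, core.gen, gamma.gen, graph.txt, lexer.gen, report.gen, west.gen.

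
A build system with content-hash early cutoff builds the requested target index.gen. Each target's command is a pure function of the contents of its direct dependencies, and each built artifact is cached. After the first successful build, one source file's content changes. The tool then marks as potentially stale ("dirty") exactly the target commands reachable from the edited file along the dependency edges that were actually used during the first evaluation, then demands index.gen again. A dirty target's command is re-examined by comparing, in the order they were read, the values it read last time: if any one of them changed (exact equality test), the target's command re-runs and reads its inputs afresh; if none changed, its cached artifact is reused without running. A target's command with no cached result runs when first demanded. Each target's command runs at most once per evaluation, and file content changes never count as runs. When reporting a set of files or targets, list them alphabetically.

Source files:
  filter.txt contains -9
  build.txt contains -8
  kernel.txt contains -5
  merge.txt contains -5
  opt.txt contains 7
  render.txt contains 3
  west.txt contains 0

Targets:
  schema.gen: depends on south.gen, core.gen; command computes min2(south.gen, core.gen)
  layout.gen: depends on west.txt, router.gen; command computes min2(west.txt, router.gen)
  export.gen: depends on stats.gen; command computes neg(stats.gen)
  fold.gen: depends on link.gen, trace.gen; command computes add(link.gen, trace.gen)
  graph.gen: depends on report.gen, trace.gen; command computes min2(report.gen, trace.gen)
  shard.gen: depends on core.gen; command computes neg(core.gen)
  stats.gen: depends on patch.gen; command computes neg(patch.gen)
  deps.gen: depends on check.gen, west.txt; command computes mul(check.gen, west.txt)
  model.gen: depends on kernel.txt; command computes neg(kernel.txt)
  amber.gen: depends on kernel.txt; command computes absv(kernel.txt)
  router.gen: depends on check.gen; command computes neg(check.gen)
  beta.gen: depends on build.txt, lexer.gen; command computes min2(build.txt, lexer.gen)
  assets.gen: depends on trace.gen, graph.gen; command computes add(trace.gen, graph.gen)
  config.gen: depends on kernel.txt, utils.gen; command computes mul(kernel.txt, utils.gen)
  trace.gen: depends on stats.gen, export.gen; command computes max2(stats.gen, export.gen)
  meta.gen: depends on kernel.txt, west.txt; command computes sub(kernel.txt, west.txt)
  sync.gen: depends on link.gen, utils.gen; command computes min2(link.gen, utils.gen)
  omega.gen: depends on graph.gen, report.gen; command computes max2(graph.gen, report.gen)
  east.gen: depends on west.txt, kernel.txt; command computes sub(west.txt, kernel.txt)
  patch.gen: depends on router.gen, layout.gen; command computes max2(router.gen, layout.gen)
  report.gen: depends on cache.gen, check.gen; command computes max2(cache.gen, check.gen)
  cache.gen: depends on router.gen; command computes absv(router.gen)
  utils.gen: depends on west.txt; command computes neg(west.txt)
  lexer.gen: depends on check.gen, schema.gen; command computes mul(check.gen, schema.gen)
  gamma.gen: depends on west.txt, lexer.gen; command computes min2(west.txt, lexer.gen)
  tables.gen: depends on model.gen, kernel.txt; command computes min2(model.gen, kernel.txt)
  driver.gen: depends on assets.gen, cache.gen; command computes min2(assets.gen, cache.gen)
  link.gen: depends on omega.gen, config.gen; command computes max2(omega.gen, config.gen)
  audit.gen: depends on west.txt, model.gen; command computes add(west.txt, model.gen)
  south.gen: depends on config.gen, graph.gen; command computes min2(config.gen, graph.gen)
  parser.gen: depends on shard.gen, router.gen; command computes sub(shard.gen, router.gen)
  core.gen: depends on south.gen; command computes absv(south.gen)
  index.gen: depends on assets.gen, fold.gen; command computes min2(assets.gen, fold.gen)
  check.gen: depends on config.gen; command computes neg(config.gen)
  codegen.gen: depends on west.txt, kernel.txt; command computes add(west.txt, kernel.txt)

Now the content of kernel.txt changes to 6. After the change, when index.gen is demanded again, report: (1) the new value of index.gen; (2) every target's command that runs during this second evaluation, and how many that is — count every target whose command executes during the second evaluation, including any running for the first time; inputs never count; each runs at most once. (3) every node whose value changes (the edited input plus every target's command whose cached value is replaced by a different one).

New value of index.gen: 0.
Target commands that run: config.gen — 1 in total.
Values that change: kernel.txt.
Key observation: the change is absorbed at config.gen — it re-runs but produces the same value, and the output's value is unchanged.

First evaluation (everything demanded from the output):
  utils.gen = neg(0) = 0
  config.gen = mul(-5, 0) = 0
  check.gen = neg(0) = 0
  router.gen = neg(0) = 0
  cache.gen = absv(0) = 0
  layout.gen = min2(0, 0) = 0
  patch.gen = max2(0, 0) = 0
  report.gen = max2(0, 0) = 0
  stats.gen = neg(0) = 0
  export.gen = neg(0) = 0
  trace.gen = max2(0, 0) = 0
  graph.gen = min2(0, 0) = 0
  assets.gen = add(0, 0) = 0
  omega.gen = max2(0, 0) = 0
  link.gen = max2(0, 0) = 0
  fold.gen = add(0, 0) = 0
  index.gen = min2(0, 0) = 0

Propagation after the edit:
  config.gen: runs — kernel.txt -5->6; result 0 (same value as before).
  check.gen: checked — values it read are unchanged (config.gen unchanged); reused cached 0 without running.
  router.gen: checked — values it read are unchanged (check.gen unchanged); reused cached 0 without running.
  cache.gen: checked — values it read are unchanged (router.gen unchanged); reused cached 0 without running.
  layout.gen: checked — values it read are unchanged (west.txt unchanged, router.gen unchanged); reused cached 0 without running.
  patch.gen: checked — values it read are unchanged (router.gen unchanged, layout.gen unchanged); reused cached 0 without running.
  report.gen: checked — values it read are unchanged (cache.gen unchanged, check.gen unchanged); reused cached 0 without running.
  stats.gen: checked — values it read are unchanged (patch.gen unchanged); reused cached 0 without running.
  export.gen: checked — values it read are unchanged (stats.gen unchanged); reused cached 0 without running.
  trace.gen: checked — values it read are unchanged (stats.gen unchanged, export.gen unchanged); reused cached 0 without running.
  graph.gen: checked — values it read are unchanged (report.gen unchanged, trace.gen unchanged); reused cached 0 without running.
  assets.gen: checked — values it read are unchanged (trace.gen unchanged, graph.gen unchanged); reused cached 0 without running.
  omega.gen: checked — values it read are unchanged (graph.gen unchanged, report.gen unchanged); reused cached 0 without running.
  link.gen: checked — values it read are unchanged (omega.gen unchanged, config.gen unchanged); reused cached 0 without running.
  fold.gen: checked — values it read are unchanged (link.gen unchanged, trace.gen unchanged); reused cached 0 without running.
  index.gen: checked — values it read are unchanged (assets.gen unchanged, fold.gen unchanged); reused cached 0 without running.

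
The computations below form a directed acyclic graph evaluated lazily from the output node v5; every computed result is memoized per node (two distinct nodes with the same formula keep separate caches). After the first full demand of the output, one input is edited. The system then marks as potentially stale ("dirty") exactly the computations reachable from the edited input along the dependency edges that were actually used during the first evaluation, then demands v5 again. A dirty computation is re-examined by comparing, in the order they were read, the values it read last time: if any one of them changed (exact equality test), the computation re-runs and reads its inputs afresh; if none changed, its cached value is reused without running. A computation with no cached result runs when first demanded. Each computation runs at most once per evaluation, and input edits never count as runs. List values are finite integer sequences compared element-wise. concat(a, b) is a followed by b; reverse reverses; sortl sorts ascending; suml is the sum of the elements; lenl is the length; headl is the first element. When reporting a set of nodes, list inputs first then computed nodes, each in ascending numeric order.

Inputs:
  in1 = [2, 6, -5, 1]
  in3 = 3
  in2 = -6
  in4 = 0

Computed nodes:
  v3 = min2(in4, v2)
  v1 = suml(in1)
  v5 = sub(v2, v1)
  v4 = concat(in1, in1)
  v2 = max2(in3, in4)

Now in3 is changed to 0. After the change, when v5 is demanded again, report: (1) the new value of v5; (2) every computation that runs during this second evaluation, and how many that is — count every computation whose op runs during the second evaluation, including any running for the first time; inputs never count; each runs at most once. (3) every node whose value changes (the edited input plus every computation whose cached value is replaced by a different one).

Demanding v5 again yields -4.
2 computations run: v2, v5.
The nodes whose values change: in3, v2, v5.

First demand of the output computes:
  v1 = suml([2, 6, -5, 1]) = 4
  v2 = max2(3, 0) = 3
  v5 = sub(3, 4) = -1

After the edit, cleaning proceeds:
  v2: a read changed (in3 3->0) — executes, giving 0.
  v5: a read changed (v2 3->0) — executes, giving -4.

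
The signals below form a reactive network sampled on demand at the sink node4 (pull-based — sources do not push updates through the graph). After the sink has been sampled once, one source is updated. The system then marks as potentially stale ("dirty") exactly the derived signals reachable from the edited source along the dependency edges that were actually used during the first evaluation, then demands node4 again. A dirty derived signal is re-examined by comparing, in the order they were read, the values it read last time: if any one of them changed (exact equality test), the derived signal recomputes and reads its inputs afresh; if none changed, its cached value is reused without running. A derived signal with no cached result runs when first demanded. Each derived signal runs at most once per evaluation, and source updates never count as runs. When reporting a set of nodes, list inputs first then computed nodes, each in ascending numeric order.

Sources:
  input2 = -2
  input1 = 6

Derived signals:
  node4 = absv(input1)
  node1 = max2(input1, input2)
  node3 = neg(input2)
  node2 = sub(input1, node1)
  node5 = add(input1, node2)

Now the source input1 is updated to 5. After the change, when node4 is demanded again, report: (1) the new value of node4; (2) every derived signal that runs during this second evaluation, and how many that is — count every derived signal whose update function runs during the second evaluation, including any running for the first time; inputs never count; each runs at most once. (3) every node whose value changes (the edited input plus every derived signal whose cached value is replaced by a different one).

Initial pass — values computed on the first demand:
  node4 = absv(6) = 6

Second demand — change propagation:
  node4: re-runs because input1 6->5; new result 5.

node4 now evaluates to 5.
Run set: node4 (1 run).
Changed values: input1, node4.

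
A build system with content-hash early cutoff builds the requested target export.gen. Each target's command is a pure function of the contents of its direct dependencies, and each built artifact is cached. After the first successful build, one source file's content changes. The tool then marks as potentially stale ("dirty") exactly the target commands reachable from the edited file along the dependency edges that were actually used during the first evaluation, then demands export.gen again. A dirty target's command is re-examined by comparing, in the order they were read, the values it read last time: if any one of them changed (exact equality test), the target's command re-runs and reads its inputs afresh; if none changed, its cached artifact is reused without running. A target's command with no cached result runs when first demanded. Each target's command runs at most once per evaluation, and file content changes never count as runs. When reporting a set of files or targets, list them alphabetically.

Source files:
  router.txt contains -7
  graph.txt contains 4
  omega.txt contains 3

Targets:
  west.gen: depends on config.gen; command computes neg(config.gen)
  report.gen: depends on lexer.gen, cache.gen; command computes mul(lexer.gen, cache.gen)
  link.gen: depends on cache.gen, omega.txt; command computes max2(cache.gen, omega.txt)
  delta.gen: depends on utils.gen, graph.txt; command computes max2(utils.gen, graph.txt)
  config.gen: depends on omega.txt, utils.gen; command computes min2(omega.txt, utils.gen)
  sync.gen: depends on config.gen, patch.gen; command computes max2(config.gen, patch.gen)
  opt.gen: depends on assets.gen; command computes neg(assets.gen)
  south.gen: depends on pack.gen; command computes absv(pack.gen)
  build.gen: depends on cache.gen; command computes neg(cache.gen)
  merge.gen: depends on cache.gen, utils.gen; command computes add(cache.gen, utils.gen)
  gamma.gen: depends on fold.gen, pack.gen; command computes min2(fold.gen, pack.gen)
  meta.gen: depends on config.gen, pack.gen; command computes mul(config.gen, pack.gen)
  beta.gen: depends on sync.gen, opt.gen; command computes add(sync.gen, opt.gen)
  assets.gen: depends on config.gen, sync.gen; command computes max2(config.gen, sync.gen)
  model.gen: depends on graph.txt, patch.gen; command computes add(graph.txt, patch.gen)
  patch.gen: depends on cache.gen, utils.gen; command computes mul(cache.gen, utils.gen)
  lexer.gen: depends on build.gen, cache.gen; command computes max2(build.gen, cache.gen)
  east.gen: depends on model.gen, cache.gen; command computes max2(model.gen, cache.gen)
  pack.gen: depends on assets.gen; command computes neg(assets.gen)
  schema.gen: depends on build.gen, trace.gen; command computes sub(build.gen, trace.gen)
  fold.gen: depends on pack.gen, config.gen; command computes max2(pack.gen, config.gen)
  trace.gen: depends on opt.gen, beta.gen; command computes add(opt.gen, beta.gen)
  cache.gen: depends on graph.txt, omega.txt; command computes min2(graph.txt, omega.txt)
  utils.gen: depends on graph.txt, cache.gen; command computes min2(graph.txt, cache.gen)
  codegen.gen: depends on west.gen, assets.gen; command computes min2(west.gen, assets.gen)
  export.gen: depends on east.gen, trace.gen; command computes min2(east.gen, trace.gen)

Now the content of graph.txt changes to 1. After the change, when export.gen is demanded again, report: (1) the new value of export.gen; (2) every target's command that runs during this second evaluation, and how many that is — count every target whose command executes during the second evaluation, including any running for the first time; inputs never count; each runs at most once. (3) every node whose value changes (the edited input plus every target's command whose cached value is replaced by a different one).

First evaluation (everything demanded from the output):
  cache.gen = min2(4, 3) = 3
  utils.gen = min2(4, 3) = 3
  config.gen = min2(3, 3) = 3
  patch.gen = mul(3, 3) = 9
  model.gen = add(4, 9) = 13
  east.gen = max2(13, 3) = 13
  sync.gen = max2(3, 9) = 9
  assets.gen = max2(3, 9) = 9
  opt.gen = neg(9) = -9
  beta.gen = add(9, -9) = 0
  trace.gen = add(-9, 0) = -9
  export.gen = min2(13, -9) = -9

Propagation after the edit:
  cache.gen: runs — graph.txt 4->1; result 1.
  utils.gen: runs — graph.txt 4->1; cache.gen 3->1; result 1.
  config.gen: runs — utils.gen 3->1; result 1.
  patch.gen: runs — cache.gen 3->1; utils.gen 3->1; result 1.
  model.gen: runs — graph.txt 4->1; patch.gen 9->1; result 2.
  east.gen: runs — model.gen 13->2; cache.gen 3->1; result 2.
  sync.gen: runs — config.gen 3->1; patch.gen 9->1; result 1.
  assets.gen: runs — config.gen 3->1; sync.gen 9->1; result 1.
  opt.gen: runs — assets.gen 9->1; result -1.
  beta.gen: runs — sync.gen 9->1; opt.gen -9->-1; result 0 (same value as before).
  trace.gen: runs — opt.gen -9->-1; result -1.
  export.gen: runs — east.gen 13->2; trace.gen -9->-1; result -1.

New value of export.gen: -1.
Target commands that run: assets.gen, beta.gen, cache.gen, config.gen, east.gen, export.gen, model.gen, opt.gen, patch.gen, sync.gen, trace.gen, utils.gen — 12 in total.
Values that change: assets.gen, cache.gen, config.gen, east.gen, export.gen, graph.txt, model.gen, opt.gen, patch.gen, sync.gen, trace.gen, utils.gen.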